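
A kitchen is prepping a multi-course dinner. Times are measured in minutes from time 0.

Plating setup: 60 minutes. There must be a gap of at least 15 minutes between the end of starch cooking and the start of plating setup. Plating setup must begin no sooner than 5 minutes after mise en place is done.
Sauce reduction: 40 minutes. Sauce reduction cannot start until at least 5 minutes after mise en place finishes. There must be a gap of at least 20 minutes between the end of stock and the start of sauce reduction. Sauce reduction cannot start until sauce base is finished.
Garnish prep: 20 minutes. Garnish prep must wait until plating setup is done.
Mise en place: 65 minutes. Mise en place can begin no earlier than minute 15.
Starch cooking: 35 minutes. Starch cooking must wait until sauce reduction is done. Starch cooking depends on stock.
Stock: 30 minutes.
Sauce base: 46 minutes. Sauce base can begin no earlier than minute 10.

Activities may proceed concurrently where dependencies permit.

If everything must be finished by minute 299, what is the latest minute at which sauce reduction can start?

Nothing follows garnish prep; the deadline of minute 299 is its only limit. It must start by 299 − 20 = minute 279.
Plating setup feeds into garnish prep (must start by minute 279); so plating setup must finish by minute 279 and therefore start by minute 219.
Since plating setup (must start by minute 219, minus 15-minute gap → minute 204) depends on it, starch cooking must finish by minute 204. Backing off its 35-minute duration gives a latest start of minute 169.
Sauce reduction has to be done before starch cooking (must start by minute 169). That means finishing by minute 169, i.e. starting by 169 − 40 = minute 129.

129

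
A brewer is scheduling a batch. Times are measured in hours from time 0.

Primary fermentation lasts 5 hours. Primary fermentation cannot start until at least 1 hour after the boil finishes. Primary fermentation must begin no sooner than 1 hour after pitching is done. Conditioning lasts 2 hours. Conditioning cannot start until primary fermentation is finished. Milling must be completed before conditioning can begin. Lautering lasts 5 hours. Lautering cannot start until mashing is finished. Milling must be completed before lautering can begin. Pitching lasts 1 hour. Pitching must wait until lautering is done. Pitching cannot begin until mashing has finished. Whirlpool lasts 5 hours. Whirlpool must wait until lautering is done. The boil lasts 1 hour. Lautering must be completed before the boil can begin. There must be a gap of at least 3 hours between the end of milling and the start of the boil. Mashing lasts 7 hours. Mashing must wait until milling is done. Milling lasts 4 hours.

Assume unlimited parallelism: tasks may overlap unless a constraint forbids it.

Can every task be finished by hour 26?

Milling can start immediately at hour 0; it finishes at hour 4.
Mashing waits on milling (finishes hour 4), so it starts at hour 4 and finishes at 4 + 7 = hour 11.
Lautering cannot start until mashing (finishes hour 11); milling (finishes hour 4). The controlling bound is hour 11, so lautering finishes at 11 + 5 = hour 16.
Pitching cannot start until lautering (finishes hour 16); mashing (finishes hour 11). The controlling bound is hour 16, so pitching finishes at 16 + 1 = hour 17.
Whirlpool waits on lautering (finishes hour 16), so it starts at hour 16 and finishes at 16 + 5 = hour 21.
The boil cannot start until lautering (finishes hour 16); milling (finishes hour 4, plus 3-hour gap → hour 7). The controlling bound is hour 16, so the boil finishes at 16 + 1 = hour 17.
For primary fermentation: the boil (finishes hour 17, plus 1-hour gap → hour 18); pitching (finishes hour 17, plus 1-hour gap → hour 18). Taking the maximum gives a start of hour 18, and it finishes at 18 + 5 = hour 23.
For conditioning: primary fermentation (finishes hour 23); milling (finishes hour 4). Taking the maximum gives a start of hour 23, and it finishes at 23 + 2 = hour 25.
Every task is finished by hour 25, which is no later than the deadline of 26, so the schedule is feasible.

Yes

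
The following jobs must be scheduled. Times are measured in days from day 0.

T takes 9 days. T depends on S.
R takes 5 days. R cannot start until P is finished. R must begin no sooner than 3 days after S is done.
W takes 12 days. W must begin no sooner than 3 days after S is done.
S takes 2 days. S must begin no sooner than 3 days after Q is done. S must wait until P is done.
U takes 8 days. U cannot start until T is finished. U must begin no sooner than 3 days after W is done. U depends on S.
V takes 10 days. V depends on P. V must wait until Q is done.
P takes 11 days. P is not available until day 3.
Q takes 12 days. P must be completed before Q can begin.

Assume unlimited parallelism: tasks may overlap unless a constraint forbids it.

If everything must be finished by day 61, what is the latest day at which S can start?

33

R has no dependents, so it just needs to finish by day 61. Starting by 61 − 5 = day 56 achieves that.
U has no dependents, so it just needs to finish by day 61. Starting by 61 − 8 = day 53 achieves that.
Since U (must start by day 53) depends on it, T must finish by day 53. Backing off its 9-day duration gives a latest start of day 44.
W feeds into U (must start by day 53, minus 3-day gap → day 50); so W must finish by day 50 and therefore start by day 38.
S must finish in time for R (must start by day 56, minus 3-day gap → day 53); T (must start by day 44); U (must start by day 53); W (must start by day 38, minus 3-day gap → day 35). The tightest is day 35, so S must start by 35 − 2 = day 33.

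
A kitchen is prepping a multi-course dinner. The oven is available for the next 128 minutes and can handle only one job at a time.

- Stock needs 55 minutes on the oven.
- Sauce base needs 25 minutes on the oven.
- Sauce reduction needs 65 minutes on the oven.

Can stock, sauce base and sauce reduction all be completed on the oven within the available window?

No

Running back to back, the jobs need 55 + 25 + 65 = 145 minutes on the oven.
Since 145 > 128, they cannot all fit.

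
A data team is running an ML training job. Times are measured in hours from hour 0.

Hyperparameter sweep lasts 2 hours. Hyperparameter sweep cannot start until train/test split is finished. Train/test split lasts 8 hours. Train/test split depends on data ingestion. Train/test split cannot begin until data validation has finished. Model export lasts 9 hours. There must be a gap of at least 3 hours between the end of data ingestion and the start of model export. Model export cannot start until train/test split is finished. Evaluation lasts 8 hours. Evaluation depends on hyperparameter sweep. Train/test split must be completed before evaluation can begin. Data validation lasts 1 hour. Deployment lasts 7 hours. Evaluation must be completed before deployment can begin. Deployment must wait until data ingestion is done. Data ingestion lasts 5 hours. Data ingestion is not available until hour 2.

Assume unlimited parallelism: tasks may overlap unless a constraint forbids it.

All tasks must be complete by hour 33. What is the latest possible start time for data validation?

Nothing follows deployment; the deadline of hour 33 is its only limit. It must start by 33 − 7 = hour 26.
Since deployment (must start by hour 26) depends on it, evaluation must finish by hour 26. Backing off its 8-hour duration gives a latest start of hour 18.
Hyperparameter sweep has to be done before evaluation (must start by hour 18). That means finishing by hour 18, i.e. starting by 18 − 2 = hour 16.
Model export must finish by hour 33; it takes 9 hours, so it must start by 33 − 9 = hour 24.
Train/test split feeds hyperparameter sweep (must start by hour 16); evaluation (must start by hour 18); model export (must start by hour 24). Taking the minimum, train/test split must finish by hour 16 and start by 16 − 8 = hour 8.
Data validation has to be done before train/test split (must start by hour 8). That means finishing by hour 8, i.e. starting by 8 − 1 = hour 7.

7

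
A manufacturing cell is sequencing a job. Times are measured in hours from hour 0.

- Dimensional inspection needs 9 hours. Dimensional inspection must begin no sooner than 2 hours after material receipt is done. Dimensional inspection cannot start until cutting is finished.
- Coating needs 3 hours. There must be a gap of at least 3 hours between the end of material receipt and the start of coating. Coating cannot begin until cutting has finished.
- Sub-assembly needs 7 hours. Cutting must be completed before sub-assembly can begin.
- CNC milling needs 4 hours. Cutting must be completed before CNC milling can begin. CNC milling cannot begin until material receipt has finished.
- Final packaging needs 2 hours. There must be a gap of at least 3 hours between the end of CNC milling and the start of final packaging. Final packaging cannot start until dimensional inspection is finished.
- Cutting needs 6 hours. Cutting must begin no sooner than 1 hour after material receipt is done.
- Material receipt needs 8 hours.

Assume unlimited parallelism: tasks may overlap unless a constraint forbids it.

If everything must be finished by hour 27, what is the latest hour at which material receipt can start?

To finish by hour 27, final packaging (duration 2) must start no later than hour 25.
CNC milling must finish before final packaging (must start by hour 25, minus 3-hour gap → hour 22). With a 4-hour duration, CNC milling must start by 22 − 4 = hour 18.
Dimensional inspection has to be done before final packaging (must start by hour 25). That means finishing by hour 25, i.e. starting by 25 − 9 = hour 16.
Coating must finish by hour 27; it takes 3 hours, so it must start by 27 − 3 = hour 24.
Nothing follows sub-assembly; the deadline of hour 27 is its only limit. It must start by 27 − 7 = hour 20.
Cutting has several dependents: CNC milling (must start by hour 18); dimensional inspection (must start by hour 16); coating (must start by hour 24); sub-assembly (must start by hour 20). The earliest of those limits is hour 16, so cutting must start by 16 − 6 = hour 10.
For material receipt: cutting (must start by hour 10, minus 1-hour gap → hour 9); CNC milling (must start by hour 18); dimensional inspection (must start by hour 16, minus 2-hour gap → hour 14); coating (must start by hour 24, minus 3-hour gap → hour 21). The most restrictive is hour 9; with an 8-hour duration, material receipt must start by hour 1.

1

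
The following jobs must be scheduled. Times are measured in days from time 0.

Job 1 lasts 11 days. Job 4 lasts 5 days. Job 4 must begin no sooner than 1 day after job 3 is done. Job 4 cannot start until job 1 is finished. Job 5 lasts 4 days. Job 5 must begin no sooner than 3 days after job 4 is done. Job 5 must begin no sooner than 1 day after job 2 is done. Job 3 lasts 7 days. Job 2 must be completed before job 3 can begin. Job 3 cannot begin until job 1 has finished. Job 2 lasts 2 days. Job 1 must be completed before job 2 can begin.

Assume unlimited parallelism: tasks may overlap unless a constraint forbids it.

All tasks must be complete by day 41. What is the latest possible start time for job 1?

8

To finish by day 41, job 5 (duration 4) must start no later than day 37.
Job 4 feeds into job 5 (must start by day 37, minus 3-day gap → day 34); so job 4 must finish by day 34 and therefore start by day 29.
Job 3 has to be done before job 4 (must start by day 29, minus 1-day gap → day 28). That means finishing by day 28, i.e. starting by 28 − 7 = day 21.
For job 2: job 3 (must start by day 21); job 5 (must start by day 37, minus 1-day gap → day 36). The most restrictive is day 21; with a 2-day duration, job 2 must start by day 19.
Job 1 feeds job 2 (must start by day 19); job 3 (must start by day 21); job 4 (must start by day 29). Taking the minimum, job 1 must finish by day 19 and start by 19 − 11 = day 8.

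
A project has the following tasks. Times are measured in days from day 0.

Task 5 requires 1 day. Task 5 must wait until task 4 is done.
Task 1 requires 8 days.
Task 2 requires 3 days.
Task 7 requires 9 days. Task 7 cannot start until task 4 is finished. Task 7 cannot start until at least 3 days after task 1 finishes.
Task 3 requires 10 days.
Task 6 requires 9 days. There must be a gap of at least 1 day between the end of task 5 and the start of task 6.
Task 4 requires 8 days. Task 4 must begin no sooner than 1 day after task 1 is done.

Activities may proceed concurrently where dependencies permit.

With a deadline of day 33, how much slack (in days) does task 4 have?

5

Task 1 can start immediately at day 0; it finishes at day 8.
Task 4 cannot begin until task 1 (finishes day 8, plus 1-day gap → day 9). It runs from day 9 to 9 + 8 = day 17.

Working backward from the deadline:
Nothing follows task 6; the deadline of day 33 is its only limit. It must start by 33 − 9 = day 24.
Task 5 has to be done before task 6 (must start by day 24, minus 1-day gap → day 23). That means finishing by day 23, i.e. starting by 23 − 1 = day 22.
Nothing follows task 7; the deadline of day 33 is its only limit. It must start by 33 − 9 = day 24.
Task 4 feeds task 5 (must start by day 22); task 7 (must start by day 24). Taking the minimum, task 4 must finish by day 22 and start by 22 − 8 = day 14.
So task 4 can start as early as day 9 and as late as day 14, giving 14 − 9 = 5 days of slack.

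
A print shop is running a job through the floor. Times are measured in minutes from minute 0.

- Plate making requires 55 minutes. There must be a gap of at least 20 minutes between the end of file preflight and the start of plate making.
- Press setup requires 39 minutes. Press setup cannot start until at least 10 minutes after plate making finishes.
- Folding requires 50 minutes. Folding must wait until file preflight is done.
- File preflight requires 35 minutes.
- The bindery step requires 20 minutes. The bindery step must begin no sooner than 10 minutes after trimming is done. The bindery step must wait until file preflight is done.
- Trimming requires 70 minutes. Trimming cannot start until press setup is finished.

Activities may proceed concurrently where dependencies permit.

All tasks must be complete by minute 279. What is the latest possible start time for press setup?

Nothing follows the bindery step; the deadline of minute 279 is its only limit. It must start by 279 − 20 = minute 259.
Trimming feeds into the bindery step (must start by minute 259, minus 10-minute gap → minute 249); so trimming must finish by minute 249 and therefore start by minute 179.
Press setup must finish before trimming (must start by minute 179). With a 39-minute duration, press setup must start by 179 − 39 = minute 140.

140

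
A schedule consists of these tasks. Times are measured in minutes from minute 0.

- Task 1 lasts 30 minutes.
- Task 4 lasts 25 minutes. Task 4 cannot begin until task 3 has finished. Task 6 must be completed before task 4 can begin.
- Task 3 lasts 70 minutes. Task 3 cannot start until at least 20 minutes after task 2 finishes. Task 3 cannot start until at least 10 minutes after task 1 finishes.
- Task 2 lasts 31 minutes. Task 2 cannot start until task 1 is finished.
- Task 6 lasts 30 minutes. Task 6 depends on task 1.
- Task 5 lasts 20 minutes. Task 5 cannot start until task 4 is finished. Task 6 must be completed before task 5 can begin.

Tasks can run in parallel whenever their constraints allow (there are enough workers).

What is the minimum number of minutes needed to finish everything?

Task 1 can start immediately at minute 0; it finishes at minute 30.
After task 1 (finishes minute 30), task 6 can start at minute 30 and finishes at minute 60.
After task 1 (finishes minute 30), task 2 can start at minute 30 and finishes at minute 61.
For task 3: task 2 (finishes minute 61, plus 20-minute gap → minute 81); task 1 (finishes minute 30, plus 10-minute gap → minute 40). Taking the maximum gives a start of minute 81, and it finishes at 81 + 70 = minute 151.
Task 4 has to wait for task 3 (finishes minute 151); task 6 (finishes minute 60). The latest of these is minute 151, so task 4 runs minute 151 to 151 + 25 = minute 176.
Task 5 has to wait for task 4 (finishes minute 176); task 6 (finishes minute 60). The latest of these is minute 176, so task 5 runs minute 176 to 176 + 20 = minute 196.
All tasks are finished once the last one completes. Finish times: Task 1 at 30, Task 2 at 61, Task 3 at 151, Task 4 at 176, Task 5 at 196, Task 6 at 60. The latest is minute 196.

196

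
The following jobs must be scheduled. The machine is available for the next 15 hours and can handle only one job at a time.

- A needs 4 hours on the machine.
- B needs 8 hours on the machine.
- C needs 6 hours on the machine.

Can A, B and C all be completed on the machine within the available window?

Running back to back, the jobs need 4 + 8 + 6 = 18 hours on the machine.
Since 18 > 15, they cannot all fit.

No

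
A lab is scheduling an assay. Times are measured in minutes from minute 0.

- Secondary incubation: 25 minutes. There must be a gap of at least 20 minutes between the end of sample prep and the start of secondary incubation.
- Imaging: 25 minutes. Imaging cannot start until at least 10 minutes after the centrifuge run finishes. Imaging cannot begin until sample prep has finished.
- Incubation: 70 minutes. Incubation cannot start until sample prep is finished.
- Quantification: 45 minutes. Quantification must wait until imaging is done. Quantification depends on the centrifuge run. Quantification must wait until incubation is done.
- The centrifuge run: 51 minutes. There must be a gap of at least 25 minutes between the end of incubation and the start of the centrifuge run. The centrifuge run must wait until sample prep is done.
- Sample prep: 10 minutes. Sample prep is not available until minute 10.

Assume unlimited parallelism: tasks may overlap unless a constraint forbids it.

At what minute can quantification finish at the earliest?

After its own release at minute 10, sample prep can start at minute 10 and finishes at minute 20.
Incubation waits on sample prep (finishes minute 20), so it starts at minute 20 and finishes at 20 + 70 = minute 90.
The centrifuge run cannot start until incubation (finishes minute 90, plus 25-minute gap → minute 115); sample prep (finishes minute 20). The controlling bound is minute 115, so the centrifuge run finishes at 115 + 51 = minute 166.
For imaging: the centrifuge run (finishes minute 166, plus 10-minute gap → minute 176); sample prep (finishes minute 20). Taking the maximum gives a start of minute 176, and it finishes at 176 + 25 = minute 201.
For quantification: imaging (finishes minute 201); the centrifuge run (finishes minute 166); incubation (finishes minute 90). Taking the maximum gives a start of minute 201, and it finishes at 201 + 45 = minute 246.

246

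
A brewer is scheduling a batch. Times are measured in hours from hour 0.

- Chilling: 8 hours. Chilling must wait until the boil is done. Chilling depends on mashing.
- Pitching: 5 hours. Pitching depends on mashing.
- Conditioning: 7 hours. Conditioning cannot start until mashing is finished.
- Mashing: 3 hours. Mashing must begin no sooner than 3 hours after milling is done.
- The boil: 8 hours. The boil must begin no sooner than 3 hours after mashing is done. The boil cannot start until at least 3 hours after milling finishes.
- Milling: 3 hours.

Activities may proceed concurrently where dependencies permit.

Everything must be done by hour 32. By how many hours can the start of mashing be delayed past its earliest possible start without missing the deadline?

Nothing blocks milling, so it runs from hour 0 to hour 3.
Mashing cannot begin until milling (finishes hour 3, plus 3-hour gap → hour 6). It runs from hour 6 to 6 + 3 = hour 9.

Working backward from the deadline:
To finish by hour 32, chilling (duration 8) must start no later than hour 24.
The boil must finish before chilling (must start by hour 24). With an 8-hour duration, the boil must start by 24 − 8 = hour 16.
Pitching has no dependents, so it just needs to finish by hour 32. Starting by 32 − 5 = hour 27 achieves that.
Nothing follows conditioning; the deadline of hour 32 is its only limit. It must start by 32 − 7 = hour 25.
Mashing has several dependents: the boil (must start by hour 16, minus 3-hour gap → hour 13); chilling (must start by hour 24); pitching (must start by hour 27); conditioning (must start by hour 25). The earliest of those limits is hour 13, so mashing must start by 13 − 3 = hour 10.
So mashing can start as early as hour 6 and as late as hour 10, giving 10 − 6 = 4 hours of slack.

4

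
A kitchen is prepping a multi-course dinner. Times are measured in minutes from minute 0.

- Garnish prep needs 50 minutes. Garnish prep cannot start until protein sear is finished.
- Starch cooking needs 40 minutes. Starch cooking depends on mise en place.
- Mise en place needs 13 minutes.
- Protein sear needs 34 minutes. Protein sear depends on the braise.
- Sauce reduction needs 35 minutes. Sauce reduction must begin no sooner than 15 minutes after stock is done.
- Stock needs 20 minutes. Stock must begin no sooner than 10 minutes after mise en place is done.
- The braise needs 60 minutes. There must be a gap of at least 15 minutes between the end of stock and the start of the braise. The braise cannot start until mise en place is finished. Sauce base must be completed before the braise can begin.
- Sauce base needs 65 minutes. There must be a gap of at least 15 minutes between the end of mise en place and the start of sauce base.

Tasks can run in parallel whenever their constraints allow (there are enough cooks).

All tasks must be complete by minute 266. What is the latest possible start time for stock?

87

Nothing follows garnish prep; the deadline of minute 266 is its only limit. It must start by 266 − 50 = minute 216.
Protein sear feeds into garnish prep (must start by minute 216); so protein sear must finish by minute 216 and therefore start by minute 182.
The braise has to be done before protein sear (must start by minute 182). That means finishing by minute 182, i.e. starting by 182 − 60 = minute 122.
Nothing follows sauce reduction; the deadline of minute 266 is its only limit. It must start by 266 − 35 = minute 231.
For stock: the braise (must start by minute 122, minus 15-minute gap → minute 107); sauce reduction (must start by minute 231, minus 15-minute gap → minute 216). The most restrictive is minute 107; with a 20-minute duration, stock must start by minute 87.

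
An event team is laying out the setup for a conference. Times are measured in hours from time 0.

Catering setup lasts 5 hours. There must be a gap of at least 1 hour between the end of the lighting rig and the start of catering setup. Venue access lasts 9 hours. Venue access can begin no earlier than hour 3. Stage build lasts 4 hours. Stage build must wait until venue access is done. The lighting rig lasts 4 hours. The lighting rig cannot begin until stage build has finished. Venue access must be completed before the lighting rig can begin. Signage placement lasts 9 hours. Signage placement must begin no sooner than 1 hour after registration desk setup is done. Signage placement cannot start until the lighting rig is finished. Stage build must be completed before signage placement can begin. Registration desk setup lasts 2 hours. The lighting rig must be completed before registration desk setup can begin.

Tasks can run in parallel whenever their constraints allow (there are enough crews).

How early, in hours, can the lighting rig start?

Venue access waits on its own release at hour 3, so it starts at hour 3 and finishes at 3 + 9 = hour 12.
Stage build waits on venue access (finishes hour 12), so it starts at hour 12 and finishes at 12 + 4 = hour 16.
The lighting rig waits on stage build (finishes hour 16); venue access (finishes hour 12). The latest of these is hour 16, which is the earliest the lighting rig can start.

16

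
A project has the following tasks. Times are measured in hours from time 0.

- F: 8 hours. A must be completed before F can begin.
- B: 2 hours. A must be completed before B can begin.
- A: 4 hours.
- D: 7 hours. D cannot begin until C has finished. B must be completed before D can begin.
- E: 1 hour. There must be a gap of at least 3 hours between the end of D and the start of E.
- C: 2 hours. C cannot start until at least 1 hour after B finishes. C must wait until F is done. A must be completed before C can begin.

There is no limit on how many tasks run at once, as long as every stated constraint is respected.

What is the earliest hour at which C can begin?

12

A has no prerequisites, so it starts at hour 0 and finishes at hour 4.
F cannot begin until A (finishes hour 4). It runs from hour 4 to 4 + 8 = hour 12.
B waits on A (finishes hour 4), so it starts at hour 4 and finishes at 4 + 2 = hour 6.
C waits on B (finishes hour 6, plus 1-hour gap → hour 7); F (finishes hour 12); A (finishes hour 4). The latest of these is hour 12, which is the earliest C can start.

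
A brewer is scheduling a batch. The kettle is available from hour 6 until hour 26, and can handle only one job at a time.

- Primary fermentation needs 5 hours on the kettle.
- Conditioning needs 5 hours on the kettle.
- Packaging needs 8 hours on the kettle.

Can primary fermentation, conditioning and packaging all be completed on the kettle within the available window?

The kettle window is 26 − 6 = 20 hours.
Running back to back, the jobs need 5 + 5 + 8 = 18 hours on the kettle.
Since 18 ≤ 20, they fit within the window.

Yes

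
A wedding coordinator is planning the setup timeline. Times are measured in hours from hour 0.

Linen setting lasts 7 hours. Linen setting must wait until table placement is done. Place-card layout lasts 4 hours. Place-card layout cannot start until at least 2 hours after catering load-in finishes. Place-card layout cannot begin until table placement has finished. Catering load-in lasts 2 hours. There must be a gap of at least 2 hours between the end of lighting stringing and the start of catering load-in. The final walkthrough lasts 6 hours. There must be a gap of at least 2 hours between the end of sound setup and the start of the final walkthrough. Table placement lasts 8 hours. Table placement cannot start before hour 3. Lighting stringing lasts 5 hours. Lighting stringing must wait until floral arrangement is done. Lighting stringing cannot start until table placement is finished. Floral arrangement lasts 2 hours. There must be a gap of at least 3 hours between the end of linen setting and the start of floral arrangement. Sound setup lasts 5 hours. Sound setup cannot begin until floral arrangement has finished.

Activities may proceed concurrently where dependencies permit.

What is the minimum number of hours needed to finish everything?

Table placement waits on its own release at hour 3, so it starts at hour 3 and finishes at 3 + 8 = hour 11.
After table placement (finishes hour 11), linen setting can start at hour 11 and finishes at hour 18.
Floral arrangement waits on linen setting (finishes hour 18, plus 3-hour gap → hour 21), so it starts at hour 21 and finishes at 21 + 2 = hour 23.
Sound setup cannot begin until floral arrangement (finishes hour 23). It runs from hour 23 to 23 + 5 = hour 28.
The final walkthrough waits on sound setup (finishes hour 28, plus 2-hour gap → hour 30), so it starts at hour 30 and finishes at 30 + 6 = hour 36.
Lighting stringing cannot start until floral arrangement (finishes hour 23); table placement (finishes hour 11). The controlling bound is hour 23, so lighting stringing finishes at 23 + 5 = hour 28.
Catering load-in cannot begin until lighting stringing (finishes hour 28, plus 2-hour gap → hour 30). It runs from hour 30 to 30 + 2 = hour 32.
Place-card layout cannot start until catering load-in (finishes hour 32, plus 2-hour gap → hour 34); table placement (finishes hour 11). The controlling bound is hour 34, so place-card layout finishes at 34 + 4 = hour 38.
All tasks are finished once the last one completes. Finish times: Table placement at 11, Linen setting at 18, Floral arrangement at 23, Lighting stringing at 28, Sound setup at 28, Catering load-in at 32, Place-card layout at 38, The final walkthrough at 36. The latest is hour 38.

38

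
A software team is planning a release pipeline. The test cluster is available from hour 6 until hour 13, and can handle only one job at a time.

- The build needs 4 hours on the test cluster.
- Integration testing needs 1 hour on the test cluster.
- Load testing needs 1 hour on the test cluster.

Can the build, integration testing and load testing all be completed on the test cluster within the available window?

Yes

The test cluster window is 13 − 6 = 7 hours.
Running back to back, the jobs need 4 + 1 + 1 = 6 hours on the test cluster.
Since 6 ≤ 7, they fit within the window.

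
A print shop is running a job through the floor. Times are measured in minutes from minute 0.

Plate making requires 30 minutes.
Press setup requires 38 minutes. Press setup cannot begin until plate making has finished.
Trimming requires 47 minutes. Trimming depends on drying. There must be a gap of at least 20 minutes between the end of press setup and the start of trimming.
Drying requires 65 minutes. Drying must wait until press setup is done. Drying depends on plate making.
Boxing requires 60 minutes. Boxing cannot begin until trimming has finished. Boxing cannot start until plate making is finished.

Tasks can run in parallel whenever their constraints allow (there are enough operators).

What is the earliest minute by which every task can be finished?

Plate making can start immediately at minute 0; it finishes at minute 30.
After plate making (finishes minute 30), press setup can start at minute 30 and finishes at minute 68.
Drying has to wait for press setup (finishes minute 68); plate making (finishes minute 30). The latest of these is minute 68, so drying runs minute 68 to 68 + 65 = minute 133.
Trimming needs all of drying (finishes minute 133); press setup (finishes minute 68, plus 20-minute gap → minute 88). That puts its earliest start at minute 133; it finishes at 133 + 47 = minute 180.
Boxing cannot start until trimming (finishes minute 180); plate making (finishes minute 30). The controlling bound is minute 180, so boxing finishes at 180 + 60 = minute 240.
All tasks are finished once the last one completes. Finish times: Plate making at 30, Press setup at 68, Drying at 133, Trimming at 180, Boxing at 240. The latest is minute 240.

240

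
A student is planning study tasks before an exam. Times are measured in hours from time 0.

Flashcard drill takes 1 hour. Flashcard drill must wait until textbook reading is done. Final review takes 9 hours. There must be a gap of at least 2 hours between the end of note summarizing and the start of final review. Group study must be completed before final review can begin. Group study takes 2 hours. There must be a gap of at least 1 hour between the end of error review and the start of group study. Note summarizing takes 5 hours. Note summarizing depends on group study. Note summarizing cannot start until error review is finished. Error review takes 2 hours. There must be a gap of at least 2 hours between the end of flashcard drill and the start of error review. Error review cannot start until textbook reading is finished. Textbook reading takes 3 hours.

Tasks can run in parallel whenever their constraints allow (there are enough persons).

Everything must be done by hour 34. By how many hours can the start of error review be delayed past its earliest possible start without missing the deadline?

Textbook reading has no prerequisites, so it starts at hour 0 and finishes at hour 3.
Flashcard drill waits on textbook reading (finishes hour 3), so it starts at hour 3 and finishes at 3 + 1 = hour 4.
Error review needs all of flashcard drill (finishes hour 4, plus 2-hour gap → hour 6); textbook reading (finishes hour 3). That puts its earliest start at hour 6; it finishes at 6 + 2 = hour 8.

Working backward from the deadline:
Final review has no dependents, so it just needs to finish by hour 34. Starting by 34 − 9 = hour 25 achieves that.
Note summarizing feeds into final review (must start by hour 25, minus 2-hour gap → hour 23); so note summarizing must finish by hour 23 and therefore start by hour 18.
For group study: note summarizing (must start by hour 18); final review (must start by hour 25). The most restrictive is hour 18; with a 2-hour duration, group study must start by hour 16.
Error review has several dependents: group study (must start by hour 16, minus 1-hour gap → hour 15); note summarizing (must start by hour 18). The earliest of those limits is hour 15, so error review must start by 15 − 2 = hour 13.
So error review can start as early as hour 6 and as late as hour 13, giving 13 − 6 = 7 hours of slack.

7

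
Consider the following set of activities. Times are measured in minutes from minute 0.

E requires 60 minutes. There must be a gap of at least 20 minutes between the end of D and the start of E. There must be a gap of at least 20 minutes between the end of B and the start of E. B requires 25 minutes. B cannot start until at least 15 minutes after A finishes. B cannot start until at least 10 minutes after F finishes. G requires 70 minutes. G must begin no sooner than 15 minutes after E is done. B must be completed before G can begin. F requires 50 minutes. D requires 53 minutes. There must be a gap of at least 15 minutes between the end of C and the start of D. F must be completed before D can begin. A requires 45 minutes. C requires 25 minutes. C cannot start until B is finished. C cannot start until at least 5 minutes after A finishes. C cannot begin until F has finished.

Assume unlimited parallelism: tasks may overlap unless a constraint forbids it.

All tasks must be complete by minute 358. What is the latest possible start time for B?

75

Nothing follows G; the deadline of minute 358 is its only limit. It must start by 358 − 70 = minute 288.
Since G (must start by minute 288, minus 15-minute gap → minute 273) depends on it, E must finish by minute 273. Backing off its 60-minute duration gives a latest start of minute 213.
D feeds into E (must start by minute 213, minus 20-minute gap → minute 193); so D must finish by minute 193 and therefore start by minute 140.
C must finish before D (must start by minute 140, minus 15-minute gap → minute 125). With a 25-minute duration, C must start by 125 − 25 = minute 100.
For B: C (must start by minute 100); E (must start by minute 213, minus 20-minute gap → minute 193); G (must start by minute 288). The most restrictive is minute 100; with a 25-minute duration, B must start by minute 75.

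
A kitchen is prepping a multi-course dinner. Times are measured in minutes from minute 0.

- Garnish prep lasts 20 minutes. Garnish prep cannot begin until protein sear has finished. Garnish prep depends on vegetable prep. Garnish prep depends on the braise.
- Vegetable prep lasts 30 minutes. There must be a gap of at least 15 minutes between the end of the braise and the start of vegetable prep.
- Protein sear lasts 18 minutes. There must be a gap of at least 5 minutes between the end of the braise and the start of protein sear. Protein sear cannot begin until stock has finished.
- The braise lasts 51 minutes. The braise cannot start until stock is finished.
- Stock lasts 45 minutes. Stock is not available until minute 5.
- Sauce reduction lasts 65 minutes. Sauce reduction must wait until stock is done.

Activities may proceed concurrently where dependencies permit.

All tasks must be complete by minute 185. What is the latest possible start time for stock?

24

Nothing follows garnish prep; the deadline of minute 185 is its only limit. It must start by 185 − 20 = minute 165.
Protein sear has to be done before garnish prep (must start by minute 165). That means finishing by minute 165, i.e. starting by 165 − 18 = minute 147.
Vegetable prep feeds into garnish prep (must start by minute 165); so vegetable prep must finish by minute 165 and therefore start by minute 135.
The braise must finish in time for protein sear (must start by minute 147, minus 5-minute gap → minute 142); vegetable prep (must start by minute 135, minus 15-minute gap → minute 120); garnish prep (must start by minute 165). The tightest is minute 120, so the braise must start by 120 − 51 = minute 69.
To finish by minute 185, sauce reduction (duration 65) must start no later than minute 120.
Stock feeds the braise (must start by minute 69); protein sear (must start by minute 147); sauce reduction (must start by minute 120). Taking the minimum, stock must finish by minute 69 and start by 69 − 45 = minute 24.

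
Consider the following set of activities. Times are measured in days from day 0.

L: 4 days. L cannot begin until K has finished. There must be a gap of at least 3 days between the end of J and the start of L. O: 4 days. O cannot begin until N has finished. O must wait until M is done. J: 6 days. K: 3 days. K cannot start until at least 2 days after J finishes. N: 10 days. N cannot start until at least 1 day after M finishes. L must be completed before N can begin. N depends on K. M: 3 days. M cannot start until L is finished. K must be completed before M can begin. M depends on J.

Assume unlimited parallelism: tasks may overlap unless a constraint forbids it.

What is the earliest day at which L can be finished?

15

Nothing blocks J, so it runs from day 0 to day 6.
K waits on J (finishes day 6, plus 2-day gap → day 8), so it starts at day 8 and finishes at 8 + 3 = day 11.
L needs all of K (finishes day 11); J (finishes day 6, plus 3-day gap → day 9). That puts its earliest start at day 11; it finishes at 11 + 4 = day 15.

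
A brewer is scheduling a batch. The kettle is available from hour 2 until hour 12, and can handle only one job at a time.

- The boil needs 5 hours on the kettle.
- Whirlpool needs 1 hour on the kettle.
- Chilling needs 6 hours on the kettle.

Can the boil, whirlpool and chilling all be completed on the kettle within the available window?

No

The kettle window is 12 − 2 = 10 hours.
Running back to back, the jobs need 5 + 1 + 6 = 12 hours on the kettle.
Since 12 > 10, they cannot all fit.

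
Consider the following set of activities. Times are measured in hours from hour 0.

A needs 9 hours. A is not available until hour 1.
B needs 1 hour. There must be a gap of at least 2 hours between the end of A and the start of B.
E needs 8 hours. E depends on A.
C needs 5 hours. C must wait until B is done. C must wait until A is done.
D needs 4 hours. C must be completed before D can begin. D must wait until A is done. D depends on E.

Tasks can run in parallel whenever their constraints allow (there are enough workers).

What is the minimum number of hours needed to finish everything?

22

A cannot begin until its own release at hour 1. It runs from hour 1 to 1 + 9 = hour 10.
After A (finishes hour 10), E can start at hour 10 and finishes at hour 18.
B cannot begin until A (finishes hour 10, plus 2-hour gap → hour 12). It runs from hour 12 to 12 + 1 = hour 13.
C cannot start until B (finishes hour 13); A (finishes hour 10). The controlling bound is hour 13, so C finishes at 13 + 5 = hour 18.
D needs all of C (finishes hour 18); A (finishes hour 10); E (finishes hour 18). That puts its earliest start at hour 18; it finishes at 18 + 4 = hour 22.
All tasks are finished once the last one completes. Finish times: A at 10, B at 13, C at 18, D at 22, E at 18. The latest is hour 22.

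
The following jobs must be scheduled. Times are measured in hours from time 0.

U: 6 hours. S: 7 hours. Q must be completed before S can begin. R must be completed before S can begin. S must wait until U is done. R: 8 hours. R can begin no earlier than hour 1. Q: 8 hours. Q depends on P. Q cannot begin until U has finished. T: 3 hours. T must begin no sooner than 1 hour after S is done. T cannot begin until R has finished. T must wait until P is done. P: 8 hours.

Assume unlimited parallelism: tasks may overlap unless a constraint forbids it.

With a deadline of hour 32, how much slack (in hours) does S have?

5

U has no prerequisites, so it starts at hour 0 and finishes at hour 6.
After its own release at hour 1, R can start at hour 1 and finishes at hour 9.
Nothing blocks P, so it runs from hour 0 to hour 8.
For Q: P (finishes hour 8); U (finishes hour 6). Taking the maximum gives a start of hour 8, and it finishes at 8 + 8 = hour 16.
S has to wait for Q (finishes hour 16); R (finishes hour 9); U (finishes hour 6). The latest of these is hour 16, so S runs hour 16 to 16 + 7 = hour 23.

Working backward from the deadline:
T must finish by hour 32; it takes 3 hours, so it must start by 32 − 3 = hour 29.
S has to be done before T (must start by hour 29, minus 1-hour gap → hour 28). That means finishing by hour 28, i.e. starting by 28 − 7 = hour 21.
So S can start as early as hour 16 and as late as hour 21, giving 21 − 16 = 5 hours of slack.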